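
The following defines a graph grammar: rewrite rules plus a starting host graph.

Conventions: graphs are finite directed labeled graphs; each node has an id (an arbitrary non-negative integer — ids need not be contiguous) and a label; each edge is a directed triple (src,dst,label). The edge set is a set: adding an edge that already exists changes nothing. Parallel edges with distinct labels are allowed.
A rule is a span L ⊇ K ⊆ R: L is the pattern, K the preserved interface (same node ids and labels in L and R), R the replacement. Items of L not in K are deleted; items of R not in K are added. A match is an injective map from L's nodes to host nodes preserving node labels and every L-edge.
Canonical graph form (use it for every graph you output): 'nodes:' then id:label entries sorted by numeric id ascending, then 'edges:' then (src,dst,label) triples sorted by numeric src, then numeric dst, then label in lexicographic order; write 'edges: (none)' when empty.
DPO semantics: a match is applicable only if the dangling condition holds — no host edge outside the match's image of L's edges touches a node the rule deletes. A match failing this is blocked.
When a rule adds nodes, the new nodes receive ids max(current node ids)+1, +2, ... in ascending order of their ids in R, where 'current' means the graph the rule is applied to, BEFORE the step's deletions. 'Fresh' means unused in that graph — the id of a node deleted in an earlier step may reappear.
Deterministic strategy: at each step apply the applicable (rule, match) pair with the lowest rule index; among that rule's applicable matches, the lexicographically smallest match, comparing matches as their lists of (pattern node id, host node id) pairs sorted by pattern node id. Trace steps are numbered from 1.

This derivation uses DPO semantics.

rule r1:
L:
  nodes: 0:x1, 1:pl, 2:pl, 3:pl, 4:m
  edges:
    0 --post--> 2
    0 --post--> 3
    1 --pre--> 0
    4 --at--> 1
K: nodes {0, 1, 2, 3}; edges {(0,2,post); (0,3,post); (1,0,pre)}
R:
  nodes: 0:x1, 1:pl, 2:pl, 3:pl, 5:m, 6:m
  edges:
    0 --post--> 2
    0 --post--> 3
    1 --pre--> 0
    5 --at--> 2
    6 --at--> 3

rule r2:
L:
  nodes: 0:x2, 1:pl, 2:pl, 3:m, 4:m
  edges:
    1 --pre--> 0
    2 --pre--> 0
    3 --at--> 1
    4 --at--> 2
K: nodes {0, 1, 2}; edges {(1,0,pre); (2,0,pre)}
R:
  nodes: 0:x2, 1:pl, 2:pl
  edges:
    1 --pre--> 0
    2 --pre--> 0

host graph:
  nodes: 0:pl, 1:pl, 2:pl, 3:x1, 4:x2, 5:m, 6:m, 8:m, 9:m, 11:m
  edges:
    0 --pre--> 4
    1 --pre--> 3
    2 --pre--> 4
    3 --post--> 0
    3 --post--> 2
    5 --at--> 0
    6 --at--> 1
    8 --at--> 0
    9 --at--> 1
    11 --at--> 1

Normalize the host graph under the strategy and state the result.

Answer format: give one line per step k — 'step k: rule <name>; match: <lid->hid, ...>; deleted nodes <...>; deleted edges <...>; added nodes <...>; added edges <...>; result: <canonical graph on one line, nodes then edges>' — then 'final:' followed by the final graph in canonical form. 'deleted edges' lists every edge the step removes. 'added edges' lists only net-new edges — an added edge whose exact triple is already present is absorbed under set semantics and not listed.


step 1: rule r1; match: 0->3, 1->1, 2->0, 3->2, 4->6; deleted nodes 6; deleted edges (6,1,at); added nodes 12, 13; added edges (12,0,at); (13,2,at); result: nodes: 0:pl, 1:pl, 2:pl, 3:x1, 4:x2, 5:m, 8:m, 9:m, 11:m, 12:m, 13:m edges: (0,4,pre); (1,3,pre); (2,4,pre); (3,0,post); (3,2,post); (5,0,at); (8,0,at); (9,1,at); (11,1,at); (12,0,at); (13,2,at)
step 2: rule r1; match: 0->3, 1->1, 2->0, 3->2, 4->9; deleted nodes 9; deleted edges (9,1,at); added nodes 14, 15; added edges (14,0,at); (15,2,at); result: nodes: 0:pl, 1:pl, 2:pl, 3:x1, 4:x2, 5:m, 8:m, 11:m, 12:m, 13:m, 14:m, 15:m edges: (0,4,pre); (1,3,pre); (2,4,pre); (3,0,post); (3,2,post); (5,0,at); (8,0,at); (11,1,at); (12,0,at); (13,2,at); (14,0,at); (15,2,at)
step 3: rule r1; match: 0->3, 1->1, 2->0, 3->2, 4->11; deleted nodes 11; deleted edges (11,1,at); added nodes 16, 17; added edges (16,0,at); (17,2,at); result: nodes: 0:pl, 1:pl, 2:pl, 3:x1, 4:x2, 5:m, 8:m, 12:m, 13:m, 14:m, 15:m, 16:m, 17:m edges: (0,4,pre); (1,3,pre); (2,4,pre); (3,0,post); (3,2,post); (5,0,at); (8,0,at); (12,0,at); (13,2,at); (14,0,at); (15,2,at); (16,0,at); (17,2,at)
step 4: rule r2; match: 0->4, 1->0, 2->2, 3->5, 4->13; deleted nodes 5, 13; deleted edges (5,0,at); (13,2,at); added nodes (none); added edges (none); result: nodes: 0:pl, 1:pl, 2:pl, 3:x1, 4:x2, 8:m, 12:m, 14:m, 15:m, 16:m, 17:m edges: (0,4,pre); (1,3,pre); (2,4,pre); (3,0,post); (3,2,post); (8,0,at); (12,0,at); (14,0,at); (15,2,at); (16,0,at); (17,2,at)
step 5: rule r2; match: 0->4, 1->0, 2->2, 3->8, 4->15; deleted nodes 8, 15; deleted edges (8,0,at); (15,2,at); added nodes (none); added edges (none); result: nodes: 0:pl, 1:pl, 2:pl, 3:x1, 4:x2, 12:m, 14:m, 16:m, 17:m edges: (0,4,pre); (1,3,pre); (2,4,pre); (3,0,post); (3,2,post); (12,0,at); (14,0,at); (16,0,at); (17,2,at)
step 6: rule r2; match: 0->4, 1->0, 2->2, 3->12, 4->17; deleted nodes 12, 17; deleted edges (12,0,at); (17,2,at); added nodes (none); added edges (none); result: nodes: 0:pl, 1:pl, 2:pl, 3:x1, 4:x2, 14:m, 16:m edges: (0,4,pre); (1,3,pre); (2,4,pre); (3,0,post); (3,2,post); (14,0,at); (16,0,at)
final:
nodes: 0:pl, 1:pl, 2:pl, 3:x1, 4:x2, 14:m, 16:m
edges: (0,4,pre); (1,3,pre); (2,4,pre); (3,0,post); (3,2,post); (14,0,at); (16,0,at)


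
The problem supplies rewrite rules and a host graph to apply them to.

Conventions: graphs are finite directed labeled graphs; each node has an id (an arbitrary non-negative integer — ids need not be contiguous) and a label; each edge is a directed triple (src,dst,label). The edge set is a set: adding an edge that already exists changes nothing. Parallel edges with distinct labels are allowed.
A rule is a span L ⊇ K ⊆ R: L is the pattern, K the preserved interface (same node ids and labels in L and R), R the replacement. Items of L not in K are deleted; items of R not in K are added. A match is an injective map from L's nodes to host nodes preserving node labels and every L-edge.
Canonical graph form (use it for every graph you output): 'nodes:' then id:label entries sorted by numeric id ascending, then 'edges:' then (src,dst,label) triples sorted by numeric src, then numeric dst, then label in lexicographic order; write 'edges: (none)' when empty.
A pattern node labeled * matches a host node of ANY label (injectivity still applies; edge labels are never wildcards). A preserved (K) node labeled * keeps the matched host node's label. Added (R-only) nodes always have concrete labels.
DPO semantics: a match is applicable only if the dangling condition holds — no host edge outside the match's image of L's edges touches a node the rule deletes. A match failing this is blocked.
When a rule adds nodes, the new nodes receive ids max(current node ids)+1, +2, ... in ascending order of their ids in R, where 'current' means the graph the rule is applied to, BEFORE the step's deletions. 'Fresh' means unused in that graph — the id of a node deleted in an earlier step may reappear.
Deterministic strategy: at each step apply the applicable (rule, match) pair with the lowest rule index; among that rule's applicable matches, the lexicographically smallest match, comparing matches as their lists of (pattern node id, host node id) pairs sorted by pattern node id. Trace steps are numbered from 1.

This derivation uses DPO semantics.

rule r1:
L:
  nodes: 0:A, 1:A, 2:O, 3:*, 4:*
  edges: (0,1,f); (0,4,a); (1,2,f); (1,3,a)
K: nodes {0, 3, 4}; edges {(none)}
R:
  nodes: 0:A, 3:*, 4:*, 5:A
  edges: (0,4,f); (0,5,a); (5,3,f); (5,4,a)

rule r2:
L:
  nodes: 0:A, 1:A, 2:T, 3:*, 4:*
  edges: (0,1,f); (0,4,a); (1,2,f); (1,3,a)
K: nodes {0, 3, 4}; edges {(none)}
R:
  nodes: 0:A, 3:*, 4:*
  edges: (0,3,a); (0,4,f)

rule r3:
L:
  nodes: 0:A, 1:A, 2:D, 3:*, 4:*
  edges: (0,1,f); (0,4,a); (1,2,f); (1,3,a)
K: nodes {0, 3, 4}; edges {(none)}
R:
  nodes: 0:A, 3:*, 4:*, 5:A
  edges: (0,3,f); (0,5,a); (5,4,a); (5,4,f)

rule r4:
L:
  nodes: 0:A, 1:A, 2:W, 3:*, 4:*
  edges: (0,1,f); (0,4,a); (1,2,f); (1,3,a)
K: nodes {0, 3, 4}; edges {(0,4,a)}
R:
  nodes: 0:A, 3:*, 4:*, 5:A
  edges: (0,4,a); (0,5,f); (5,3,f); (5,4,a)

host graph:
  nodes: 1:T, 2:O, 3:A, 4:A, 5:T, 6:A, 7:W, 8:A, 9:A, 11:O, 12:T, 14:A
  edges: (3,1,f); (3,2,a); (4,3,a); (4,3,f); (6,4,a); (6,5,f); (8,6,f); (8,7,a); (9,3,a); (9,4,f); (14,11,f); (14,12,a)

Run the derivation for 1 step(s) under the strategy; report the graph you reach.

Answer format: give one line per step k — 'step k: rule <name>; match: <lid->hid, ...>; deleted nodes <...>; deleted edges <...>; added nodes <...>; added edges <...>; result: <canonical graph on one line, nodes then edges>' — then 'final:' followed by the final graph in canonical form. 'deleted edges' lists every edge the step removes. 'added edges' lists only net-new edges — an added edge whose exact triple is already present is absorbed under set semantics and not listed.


step 1: rule r2; match: 0->8, 1->6, 2->5, 3->4, 4->7; deleted nodes 5, 6; deleted edges (6,4,a); (6,5,f); (8,6,f); (8,7,a); added nodes (none); added edges (8,4,a); (8,7,f); result: nodes: 1:T, 2:O, 3:A, 4:A, 7:W, 8:A, 9:A, 11:O, 12:T, 14:A edges: (3,1,f); (3,2,a); (4,3,a); (4,3,f); (8,4,a); (8,7,f); (9,3,a); (9,4,f); (14,11,f); (14,12,a)
final:
nodes: 1:T, 2:O, 3:A, 4:A, 7:W, 8:A, 9:A, 11:O, 12:T, 14:A
edges: (3,1,f); (3,2,a); (4,3,a); (4,3,f); (8,4,a); (8,7,f); (9,3,a); (9,4,f); (14,11,f); (14,12,a)


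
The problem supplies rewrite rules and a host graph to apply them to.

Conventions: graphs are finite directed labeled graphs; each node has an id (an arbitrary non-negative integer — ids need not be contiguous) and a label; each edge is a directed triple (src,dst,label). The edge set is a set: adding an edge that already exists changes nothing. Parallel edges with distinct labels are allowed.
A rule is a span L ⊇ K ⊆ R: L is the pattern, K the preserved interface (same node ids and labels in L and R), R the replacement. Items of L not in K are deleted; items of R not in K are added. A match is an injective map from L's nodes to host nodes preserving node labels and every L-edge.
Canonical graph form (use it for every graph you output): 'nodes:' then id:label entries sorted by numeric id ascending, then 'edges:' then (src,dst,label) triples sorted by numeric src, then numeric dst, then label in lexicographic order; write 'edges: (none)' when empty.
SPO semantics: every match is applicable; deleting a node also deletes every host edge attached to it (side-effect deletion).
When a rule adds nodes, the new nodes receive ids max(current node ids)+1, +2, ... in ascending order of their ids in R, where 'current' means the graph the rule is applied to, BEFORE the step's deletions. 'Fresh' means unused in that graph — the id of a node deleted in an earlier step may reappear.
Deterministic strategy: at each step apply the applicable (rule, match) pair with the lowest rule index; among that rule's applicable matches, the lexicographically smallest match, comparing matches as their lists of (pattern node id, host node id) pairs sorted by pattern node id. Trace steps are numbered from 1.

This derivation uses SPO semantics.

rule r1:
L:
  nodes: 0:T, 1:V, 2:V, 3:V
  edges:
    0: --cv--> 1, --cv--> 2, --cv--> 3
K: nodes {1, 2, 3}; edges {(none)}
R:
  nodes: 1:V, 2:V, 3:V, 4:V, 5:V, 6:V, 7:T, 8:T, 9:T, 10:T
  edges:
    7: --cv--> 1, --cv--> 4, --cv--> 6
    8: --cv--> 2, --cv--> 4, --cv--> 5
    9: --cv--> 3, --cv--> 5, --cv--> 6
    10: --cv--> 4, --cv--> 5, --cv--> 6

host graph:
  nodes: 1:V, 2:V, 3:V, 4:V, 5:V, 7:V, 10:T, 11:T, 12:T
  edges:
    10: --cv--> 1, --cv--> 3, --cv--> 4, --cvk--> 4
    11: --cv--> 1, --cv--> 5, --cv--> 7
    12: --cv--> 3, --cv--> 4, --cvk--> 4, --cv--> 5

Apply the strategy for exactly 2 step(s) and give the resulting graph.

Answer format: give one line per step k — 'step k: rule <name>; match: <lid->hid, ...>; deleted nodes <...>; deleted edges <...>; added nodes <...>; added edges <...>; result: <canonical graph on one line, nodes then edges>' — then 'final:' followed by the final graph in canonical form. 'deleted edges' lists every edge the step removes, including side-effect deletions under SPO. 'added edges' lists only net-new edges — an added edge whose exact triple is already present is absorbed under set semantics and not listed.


step 1: rule r1; match: 0->10, 1->1, 2->3, 3->4; deleted nodes 10; deleted edges (10,1,cv); (10,3,cv); (10,4,cv); (10,4,cvk); added nodes 13, 14, 15, 16, 17, 18, 19; added edges (16,1,cv); (16,13,cv); (16,15,cv); (17,3,cv); (17,13,cv); (17,14,cv); (18,4,cv); (18,14,cv); (18,15,cv); (19,13,cv); (19,14,cv); (19,15,cv); result: nodes: 1:V, 2:V, 3:V, 4:V, 5:V, 7:V, 11:T, 12:T, 13:V, 14:V, 15:V, 16:T, 17:T, 18:T, 19:T edges: (11,1,cv); (11,5,cv); (11,7,cv); (12,3,cv); (12,4,cv); (12,4,cvk); (12,5,cv); (16,1,cv); (16,13,cv); (16,15,cv); (17,3,cv); (17,13,cv); (17,14,cv); (18,4,cv); (18,14,cv); (18,15,cv); (19,13,cv); (19,14,cv); (19,15,cv)
step 2: rule r1; match: 0->11, 1->1, 2->5, 3->7; deleted nodes 11; deleted edges (11,1,cv); (11,5,cv); (11,7,cv); added nodes 20, 21, 22, 23, 24, 25, 26; added edges (23,1,cv); (23,20,cv); (23,22,cv); (24,5,cv); (24,20,cv); (24,21,cv); (25,7,cv); (25,21,cv); (25,22,cv); (26,20,cv); (26,21,cv); (26,22,cv); result: nodes: 1:V, 2:V, 3:V, 4:V, 5:V, 7:V, 12:T, 13:V, 14:V, 15:V, 16:T, 17:T, 18:T, 19:T, 20:V, 21:V, 22:V, 23:T, 24:T, 25:T, 26:T edges: (12,3,cv); (12,4,cv); (12,4,cvk); (12,5,cv); (16,1,cv); (16,13,cv); (16,15,cv); (17,3,cv); (17,13,cv); (17,14,cv); (18,4,cv); (18,14,cv); (18,15,cv); (19,13,cv); (19,14,cv); (19,15,cv); (23,1,cv); (23,20,cv); (23,22,cv); (24,5,cv); (24,20,cv); (24,21,cv); (25,7,cv); (25,21,cv); (25,22,cv); (26,20,cv); (26,21,cv); (26,22,cv)
final:
nodes: 1:V, 2:V, 3:V, 4:V, 5:V, 7:V, 12:T, 13:V, 14:V, 15:V, 16:T, 17:T, 18:T, 19:T, 20:V, 21:V, 22:V, 23:T, 24:T, 25:T, 26:T
edges: (12,3,cv); (12,4,cv); (12,4,cvk); (12,5,cv); (16,1,cv); (16,13,cv); (16,15,cv); (17,3,cv); (17,13,cv); (17,14,cv); (18,4,cv); (18,14,cv); (18,15,cv); (19,13,cv); (19,14,cv); (19,15,cv); (23,1,cv); (23,20,cv); (23,22,cv); (24,5,cv); (24,20,cv); (24,21,cv); (25,7,cv); (25,21,cv); (25,22,cv); (26,20,cv); (26,21,cv); (26,22,cv)


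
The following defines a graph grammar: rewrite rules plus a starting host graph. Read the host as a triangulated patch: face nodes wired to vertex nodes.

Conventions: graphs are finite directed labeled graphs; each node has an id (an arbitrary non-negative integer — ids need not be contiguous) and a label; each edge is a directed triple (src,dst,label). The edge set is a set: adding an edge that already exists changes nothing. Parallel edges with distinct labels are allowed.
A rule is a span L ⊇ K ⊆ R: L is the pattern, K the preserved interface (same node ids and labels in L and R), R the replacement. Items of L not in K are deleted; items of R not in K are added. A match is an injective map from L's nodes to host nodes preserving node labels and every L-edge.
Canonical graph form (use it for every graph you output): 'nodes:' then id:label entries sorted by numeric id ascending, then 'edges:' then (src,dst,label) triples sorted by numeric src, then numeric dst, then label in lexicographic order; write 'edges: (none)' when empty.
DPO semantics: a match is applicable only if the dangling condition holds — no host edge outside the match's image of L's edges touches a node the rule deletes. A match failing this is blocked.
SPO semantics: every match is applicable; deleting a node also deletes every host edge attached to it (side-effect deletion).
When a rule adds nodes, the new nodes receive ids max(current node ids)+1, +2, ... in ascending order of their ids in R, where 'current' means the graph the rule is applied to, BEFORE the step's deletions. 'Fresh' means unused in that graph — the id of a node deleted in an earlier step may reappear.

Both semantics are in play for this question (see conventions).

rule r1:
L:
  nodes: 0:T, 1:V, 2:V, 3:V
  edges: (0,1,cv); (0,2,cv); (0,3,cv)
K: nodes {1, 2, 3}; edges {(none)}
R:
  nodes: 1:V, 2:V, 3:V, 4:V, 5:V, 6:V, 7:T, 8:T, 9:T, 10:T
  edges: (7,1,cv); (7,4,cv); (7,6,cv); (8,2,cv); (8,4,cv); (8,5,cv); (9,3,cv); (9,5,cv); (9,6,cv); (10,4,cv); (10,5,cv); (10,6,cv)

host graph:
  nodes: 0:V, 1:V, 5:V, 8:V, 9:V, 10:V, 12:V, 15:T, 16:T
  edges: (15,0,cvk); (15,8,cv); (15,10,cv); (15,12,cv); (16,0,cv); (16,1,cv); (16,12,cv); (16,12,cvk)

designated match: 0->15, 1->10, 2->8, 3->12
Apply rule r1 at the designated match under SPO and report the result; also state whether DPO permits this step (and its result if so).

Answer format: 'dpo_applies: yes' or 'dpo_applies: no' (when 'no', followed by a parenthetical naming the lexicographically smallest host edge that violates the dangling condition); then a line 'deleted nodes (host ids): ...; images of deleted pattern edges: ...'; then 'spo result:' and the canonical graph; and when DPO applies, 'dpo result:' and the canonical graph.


dpo_applies: no
(the rule deletes node 15, which keeps host edge (15,0,cvk) outside the match image — the dangling condition fails, DPO blocks; SPO proceeds and side-deletes such edges)
deleted nodes (host ids): 15; images of deleted pattern edges: (15,8,cv); (15,10,cv); (15,12,cv)
spo result:
nodes: 0:V, 1:V, 5:V, 8:V, 9:V, 10:V, 12:V, 16:T, 17:V, 18:V, 19:V, 20:T, 21:T, 22:T, 23:T
edges: (16,0,cv); (16,1,cv); (16,12,cv); (16,12,cvk); (20,10,cv); (20,17,cv); (20,19,cv); (21,8,cv); (21,17,cv); (21,18,cv); (22,12,cv); (22,18,cv); (22,19,cv); (23,17,cv); (23,18,cv); (23,19,cv)


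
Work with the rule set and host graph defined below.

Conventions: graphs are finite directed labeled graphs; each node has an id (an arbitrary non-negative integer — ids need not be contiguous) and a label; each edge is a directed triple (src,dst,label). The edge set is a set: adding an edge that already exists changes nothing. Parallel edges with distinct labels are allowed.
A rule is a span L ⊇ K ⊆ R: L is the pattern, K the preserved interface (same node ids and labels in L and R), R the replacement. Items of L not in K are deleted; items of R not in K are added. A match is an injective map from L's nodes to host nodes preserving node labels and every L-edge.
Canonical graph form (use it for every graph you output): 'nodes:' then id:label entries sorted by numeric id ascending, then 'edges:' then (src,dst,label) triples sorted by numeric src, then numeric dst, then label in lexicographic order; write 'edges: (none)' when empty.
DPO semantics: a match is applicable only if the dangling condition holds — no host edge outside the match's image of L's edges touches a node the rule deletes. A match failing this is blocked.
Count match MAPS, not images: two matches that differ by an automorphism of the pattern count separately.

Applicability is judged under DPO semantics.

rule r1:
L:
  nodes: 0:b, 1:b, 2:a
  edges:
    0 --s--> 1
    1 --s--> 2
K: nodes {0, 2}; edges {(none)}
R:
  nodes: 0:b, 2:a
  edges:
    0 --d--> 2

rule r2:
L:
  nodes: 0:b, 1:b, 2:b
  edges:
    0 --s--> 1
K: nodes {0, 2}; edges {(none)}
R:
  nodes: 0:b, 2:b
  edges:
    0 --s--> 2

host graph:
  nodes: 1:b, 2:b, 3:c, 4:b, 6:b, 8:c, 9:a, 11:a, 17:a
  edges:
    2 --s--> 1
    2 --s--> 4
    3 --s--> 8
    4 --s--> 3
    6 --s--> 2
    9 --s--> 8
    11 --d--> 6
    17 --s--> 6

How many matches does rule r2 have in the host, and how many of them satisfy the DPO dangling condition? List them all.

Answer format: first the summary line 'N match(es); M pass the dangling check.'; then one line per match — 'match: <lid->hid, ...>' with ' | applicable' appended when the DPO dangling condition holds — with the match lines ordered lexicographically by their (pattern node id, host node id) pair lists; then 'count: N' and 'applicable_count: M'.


6 match(es); 2 pass the dangling check.
match: 0->2, 1->1, 2->4 | applicable
match: 0->2, 1->1, 2->6 | applicable
match: 0->2, 1->4, 2->1
match: 0->2, 1->4, 2->6
match: 0->6, 1->2, 2->1
match: 0->6, 1->2, 2->4
count: 6
applicable_count: 2


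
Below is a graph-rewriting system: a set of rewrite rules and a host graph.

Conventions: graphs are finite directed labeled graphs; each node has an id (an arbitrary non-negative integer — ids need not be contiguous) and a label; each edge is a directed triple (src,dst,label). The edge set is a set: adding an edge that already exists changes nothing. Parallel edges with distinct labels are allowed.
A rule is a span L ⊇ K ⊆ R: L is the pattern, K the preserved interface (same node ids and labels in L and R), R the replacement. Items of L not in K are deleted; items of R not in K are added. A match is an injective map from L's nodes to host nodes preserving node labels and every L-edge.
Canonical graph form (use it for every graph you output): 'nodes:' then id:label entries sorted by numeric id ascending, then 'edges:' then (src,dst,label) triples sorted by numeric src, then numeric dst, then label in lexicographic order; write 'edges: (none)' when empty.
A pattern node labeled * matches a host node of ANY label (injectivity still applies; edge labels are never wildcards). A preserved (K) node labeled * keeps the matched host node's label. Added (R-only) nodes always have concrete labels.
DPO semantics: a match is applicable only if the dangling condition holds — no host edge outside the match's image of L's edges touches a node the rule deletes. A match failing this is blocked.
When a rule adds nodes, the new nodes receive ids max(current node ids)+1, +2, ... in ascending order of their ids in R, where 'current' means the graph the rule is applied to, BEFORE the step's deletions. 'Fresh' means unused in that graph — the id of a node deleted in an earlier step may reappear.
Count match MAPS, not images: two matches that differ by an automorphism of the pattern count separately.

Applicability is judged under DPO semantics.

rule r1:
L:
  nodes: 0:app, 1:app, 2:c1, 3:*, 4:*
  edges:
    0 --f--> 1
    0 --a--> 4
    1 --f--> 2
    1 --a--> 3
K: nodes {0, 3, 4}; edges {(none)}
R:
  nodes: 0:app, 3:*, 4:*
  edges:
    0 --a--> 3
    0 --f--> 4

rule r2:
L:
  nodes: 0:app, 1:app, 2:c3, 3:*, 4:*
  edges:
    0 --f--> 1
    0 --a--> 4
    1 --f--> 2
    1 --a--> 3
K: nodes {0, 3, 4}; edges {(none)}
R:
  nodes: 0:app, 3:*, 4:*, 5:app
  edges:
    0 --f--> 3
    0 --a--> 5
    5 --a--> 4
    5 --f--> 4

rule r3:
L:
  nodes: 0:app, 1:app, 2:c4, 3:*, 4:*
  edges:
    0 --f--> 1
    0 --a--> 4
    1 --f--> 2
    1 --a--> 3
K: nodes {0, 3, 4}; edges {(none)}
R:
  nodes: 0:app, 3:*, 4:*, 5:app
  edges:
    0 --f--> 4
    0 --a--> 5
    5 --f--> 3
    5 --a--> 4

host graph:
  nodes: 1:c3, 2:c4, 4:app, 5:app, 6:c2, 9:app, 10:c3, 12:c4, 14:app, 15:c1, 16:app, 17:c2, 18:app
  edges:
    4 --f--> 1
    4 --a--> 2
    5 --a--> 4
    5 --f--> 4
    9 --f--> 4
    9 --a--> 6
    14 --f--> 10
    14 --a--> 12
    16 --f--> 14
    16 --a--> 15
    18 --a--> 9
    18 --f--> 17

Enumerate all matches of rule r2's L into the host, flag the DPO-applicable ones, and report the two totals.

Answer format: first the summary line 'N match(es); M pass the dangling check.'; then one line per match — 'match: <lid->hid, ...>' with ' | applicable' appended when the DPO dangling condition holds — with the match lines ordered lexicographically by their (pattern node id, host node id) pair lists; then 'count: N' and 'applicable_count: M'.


2 match(es); 1 pass the dangling check.
match: 0->9, 1->4, 2->1, 3->2, 4->6
match: 0->16, 1->14, 2->10, 3->12, 4->15 | applicable
count: 2
applicable_count: 1


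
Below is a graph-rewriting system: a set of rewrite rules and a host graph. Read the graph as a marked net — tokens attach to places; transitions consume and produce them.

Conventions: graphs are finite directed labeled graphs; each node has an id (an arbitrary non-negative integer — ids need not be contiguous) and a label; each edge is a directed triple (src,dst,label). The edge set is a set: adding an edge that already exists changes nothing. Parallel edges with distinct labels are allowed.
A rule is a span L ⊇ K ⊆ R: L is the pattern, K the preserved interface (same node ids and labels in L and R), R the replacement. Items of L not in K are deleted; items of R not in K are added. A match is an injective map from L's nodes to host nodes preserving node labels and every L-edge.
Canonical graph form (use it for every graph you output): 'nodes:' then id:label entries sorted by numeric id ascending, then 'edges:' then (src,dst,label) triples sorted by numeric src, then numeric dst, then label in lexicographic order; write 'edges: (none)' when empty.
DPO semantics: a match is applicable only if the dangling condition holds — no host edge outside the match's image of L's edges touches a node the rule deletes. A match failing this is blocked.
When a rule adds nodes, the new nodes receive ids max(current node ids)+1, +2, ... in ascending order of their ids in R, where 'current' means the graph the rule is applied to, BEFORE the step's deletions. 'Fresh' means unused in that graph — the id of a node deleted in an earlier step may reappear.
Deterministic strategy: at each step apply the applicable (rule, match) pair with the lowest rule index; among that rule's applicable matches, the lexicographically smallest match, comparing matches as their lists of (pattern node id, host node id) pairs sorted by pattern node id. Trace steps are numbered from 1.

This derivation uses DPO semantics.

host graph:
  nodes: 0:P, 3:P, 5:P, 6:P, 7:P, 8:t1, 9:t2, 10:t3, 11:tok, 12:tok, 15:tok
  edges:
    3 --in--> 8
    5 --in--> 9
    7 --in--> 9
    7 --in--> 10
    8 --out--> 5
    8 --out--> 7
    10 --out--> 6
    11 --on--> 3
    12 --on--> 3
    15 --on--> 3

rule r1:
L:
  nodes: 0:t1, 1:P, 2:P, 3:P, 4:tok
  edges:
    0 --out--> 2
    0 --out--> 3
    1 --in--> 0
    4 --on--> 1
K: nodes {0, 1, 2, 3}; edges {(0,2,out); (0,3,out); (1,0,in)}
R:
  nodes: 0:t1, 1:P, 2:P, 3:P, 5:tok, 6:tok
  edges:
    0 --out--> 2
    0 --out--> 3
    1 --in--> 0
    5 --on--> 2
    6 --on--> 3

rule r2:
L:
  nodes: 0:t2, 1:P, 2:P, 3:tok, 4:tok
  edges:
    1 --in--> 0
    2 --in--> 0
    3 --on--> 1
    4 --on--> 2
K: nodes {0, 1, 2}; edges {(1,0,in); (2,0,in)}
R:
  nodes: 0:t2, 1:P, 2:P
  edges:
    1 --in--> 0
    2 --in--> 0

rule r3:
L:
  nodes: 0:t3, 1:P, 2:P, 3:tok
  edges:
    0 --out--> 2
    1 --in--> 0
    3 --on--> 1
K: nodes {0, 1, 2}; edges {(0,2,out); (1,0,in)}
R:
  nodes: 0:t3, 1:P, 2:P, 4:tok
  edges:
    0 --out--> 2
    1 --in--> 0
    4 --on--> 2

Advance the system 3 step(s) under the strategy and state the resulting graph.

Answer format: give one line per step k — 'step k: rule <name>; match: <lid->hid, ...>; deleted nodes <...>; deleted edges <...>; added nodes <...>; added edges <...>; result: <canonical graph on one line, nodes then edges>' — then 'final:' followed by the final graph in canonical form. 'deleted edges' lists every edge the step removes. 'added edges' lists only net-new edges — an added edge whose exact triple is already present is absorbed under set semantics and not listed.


step 1: rule r1; match: 0->8, 1->3, 2->5, 3->7, 4->11; deleted nodes 11; deleted edges (11,3,on); added nodes 16, 17; added edges (16,5,on); (17,7,on); result: nodes: 0:P, 3:P, 5:P, 6:P, 7:P, 8:t1, 9:t2, 10:t3, 12:tok, 15:tok, 16:tok, 17:tok edges: (3,8,in); (5,9,in); (7,9,in); (7,10,in); (8,5,out); (8,7,out); (10,6,out); (12,3,on); (15,3,on); (16,5,on); (17,7,on)
step 2: rule r1; match: 0->8, 1->3, 2->5, 3->7, 4->12; deleted nodes 12; deleted edges (12,3,on); added nodes 18, 19; added edges (18,5,on); (19,7,on); result: nodes: 0:P, 3:P, 5:P, 6:P, 7:P, 8:t1, 9:t2, 10:t3, 15:tok, 16:tok, 17:tok, 18:tok, 19:tok edges: (3,8,in); (5,9,in); (7,9,in); (7,10,in); (8,5,out); (8,7,out); (10,6,out); (15,3,on); (16,5,on); (17,7,on); (18,5,on); (19,7,on)
step 3: rule r1; match: 0->8, 1->3, 2->5, 3->7, 4->15; deleted nodes 15; deleted edges (15,3,on); added nodes 20, 21; added edges (20,5,on); (21,7,on); result: nodes: 0:P, 3:P, 5:P, 6:P, 7:P, 8:t1, 9:t2, 10:t3, 16:tok, 17:tok, 18:tok, 19:tok, 20:tok, 21:tok edges: (3,8,in); (5,9,in); (7,9,in); (7,10,in); (8,5,out); (8,7,out); (10,6,out); (16,5,on); (17,7,on); (18,5,on); (19,7,on); (20,5,on); (21,7,on)
final:
nodes: 0:P, 3:P, 5:P, 6:P, 7:P, 8:t1, 9:t2, 10:t3, 16:tok, 17:tok, 18:tok, 19:tok, 20:tok, 21:tok
edges: (3,8,in); (5,9,in); (7,9,in); (7,10,in); (8,5,out); (8,7,out); (10,6,out); (16,5,on); (17,7,on); (18,5,on); (19,7,on); (20,5,on); (21,7,on)


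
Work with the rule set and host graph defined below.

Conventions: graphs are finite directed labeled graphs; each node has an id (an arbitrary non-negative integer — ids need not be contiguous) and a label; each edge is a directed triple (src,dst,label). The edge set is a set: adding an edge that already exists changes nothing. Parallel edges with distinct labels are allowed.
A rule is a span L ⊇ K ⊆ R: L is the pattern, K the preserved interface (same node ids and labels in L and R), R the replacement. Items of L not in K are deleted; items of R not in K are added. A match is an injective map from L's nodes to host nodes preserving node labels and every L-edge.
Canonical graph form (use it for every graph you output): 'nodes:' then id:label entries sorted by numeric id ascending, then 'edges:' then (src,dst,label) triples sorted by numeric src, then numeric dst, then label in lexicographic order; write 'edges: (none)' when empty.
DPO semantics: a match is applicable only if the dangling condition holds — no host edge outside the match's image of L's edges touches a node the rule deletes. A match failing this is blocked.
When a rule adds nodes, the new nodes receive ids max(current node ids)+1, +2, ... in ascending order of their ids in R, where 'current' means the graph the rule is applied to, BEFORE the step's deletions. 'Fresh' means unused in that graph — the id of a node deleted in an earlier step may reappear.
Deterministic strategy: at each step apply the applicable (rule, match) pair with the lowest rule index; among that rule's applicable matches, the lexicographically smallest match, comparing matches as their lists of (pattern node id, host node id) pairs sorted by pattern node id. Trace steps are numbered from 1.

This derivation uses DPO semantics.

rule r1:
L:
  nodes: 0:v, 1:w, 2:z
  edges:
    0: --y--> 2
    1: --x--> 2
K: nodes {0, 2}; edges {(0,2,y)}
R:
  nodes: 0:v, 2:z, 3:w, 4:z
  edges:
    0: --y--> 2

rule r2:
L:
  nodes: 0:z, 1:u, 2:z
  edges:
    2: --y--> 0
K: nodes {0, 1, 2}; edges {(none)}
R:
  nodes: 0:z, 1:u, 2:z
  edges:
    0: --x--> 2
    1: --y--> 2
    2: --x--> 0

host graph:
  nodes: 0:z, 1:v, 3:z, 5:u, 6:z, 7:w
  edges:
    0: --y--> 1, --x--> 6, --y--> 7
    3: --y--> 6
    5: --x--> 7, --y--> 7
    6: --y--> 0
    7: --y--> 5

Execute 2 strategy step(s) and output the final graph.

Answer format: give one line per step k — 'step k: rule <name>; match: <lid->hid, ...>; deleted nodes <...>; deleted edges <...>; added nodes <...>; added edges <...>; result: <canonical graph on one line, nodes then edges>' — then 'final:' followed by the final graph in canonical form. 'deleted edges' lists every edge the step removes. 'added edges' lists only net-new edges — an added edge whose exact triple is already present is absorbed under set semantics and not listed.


step 1: rule r2; match: 0->0, 1->5, 2->6; deleted nodes (none); deleted edges (6,0,y); added nodes (none); added edges (5,6,y); (6,0,x); result: nodes: 0:z, 1:v, 3:z, 5:u, 6:z, 7:w edges: (0,1,y); (0,6,x); (0,7,y); (3,6,y); (5,6,y); (5,7,x); (5,7,y); (6,0,x); (7,5,y)
step 2: rule r2; match: 0->6, 1->5, 2->3; deleted nodes (none); deleted edges (3,6,y); added nodes (none); added edges (3,6,x); (5,3,y); (6,3,x); result: nodes: 0:z, 1:v, 3:z, 5:u, 6:z, 7:w edges: (0,1,y); (0,6,x); (0,7,y); (3,6,x); (5,3,y); (5,6,y); (5,7,x); (5,7,y); (6,0,x); (6,3,x); (7,5,y)
final:
nodes: 0:z, 1:v, 3:z, 5:u, 6:z, 7:w
edges: (0,1,y); (0,6,x); (0,7,y); (3,6,x); (5,3,y); (5,6,y); (5,7,x); (5,7,y); (6,0,x); (6,3,x); (7,5,y)


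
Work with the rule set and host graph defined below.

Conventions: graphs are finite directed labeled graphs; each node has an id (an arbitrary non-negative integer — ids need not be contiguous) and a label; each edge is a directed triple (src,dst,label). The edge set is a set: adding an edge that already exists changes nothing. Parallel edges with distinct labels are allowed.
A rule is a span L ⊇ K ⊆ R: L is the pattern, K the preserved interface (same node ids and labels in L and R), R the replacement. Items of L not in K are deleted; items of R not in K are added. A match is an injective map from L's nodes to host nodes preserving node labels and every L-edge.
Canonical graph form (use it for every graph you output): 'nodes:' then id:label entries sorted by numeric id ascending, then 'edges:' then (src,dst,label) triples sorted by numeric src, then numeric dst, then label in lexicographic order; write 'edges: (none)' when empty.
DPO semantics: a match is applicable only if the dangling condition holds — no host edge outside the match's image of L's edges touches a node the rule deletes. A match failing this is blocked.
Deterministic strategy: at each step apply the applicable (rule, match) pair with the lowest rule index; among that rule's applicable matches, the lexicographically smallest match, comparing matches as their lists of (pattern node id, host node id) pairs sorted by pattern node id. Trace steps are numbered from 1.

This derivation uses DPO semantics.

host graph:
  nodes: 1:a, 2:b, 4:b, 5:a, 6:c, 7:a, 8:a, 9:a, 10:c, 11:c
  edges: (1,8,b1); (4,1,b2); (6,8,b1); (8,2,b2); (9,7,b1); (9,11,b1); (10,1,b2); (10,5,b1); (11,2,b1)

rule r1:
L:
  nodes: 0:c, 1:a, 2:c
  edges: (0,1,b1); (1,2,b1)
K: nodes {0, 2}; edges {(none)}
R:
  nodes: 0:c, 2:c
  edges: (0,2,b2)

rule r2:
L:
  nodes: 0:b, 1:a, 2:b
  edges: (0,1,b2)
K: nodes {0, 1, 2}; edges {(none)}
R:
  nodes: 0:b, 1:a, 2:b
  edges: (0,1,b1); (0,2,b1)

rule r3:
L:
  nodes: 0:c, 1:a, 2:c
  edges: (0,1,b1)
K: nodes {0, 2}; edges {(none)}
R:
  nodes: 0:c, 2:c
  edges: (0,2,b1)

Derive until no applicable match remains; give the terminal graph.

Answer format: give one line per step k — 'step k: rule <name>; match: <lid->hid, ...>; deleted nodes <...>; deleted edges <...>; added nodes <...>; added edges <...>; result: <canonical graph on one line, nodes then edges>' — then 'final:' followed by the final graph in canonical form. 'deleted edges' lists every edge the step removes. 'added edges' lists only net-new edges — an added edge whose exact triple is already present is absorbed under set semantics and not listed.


step 1: rule r2; match: 0->4, 1->1, 2->2; deleted nodes (none); deleted edges (4,1,b2); added nodes (none); added edges (4,1,b1); (4,2,b1); result: nodes: 1:a, 2:b, 4:b, 5:a, 6:c, 7:a, 8:a, 9:a, 10:c, 11:c edges: (1,8,b1); (4,1,b1); (4,2,b1); (6,8,b1); (8,2,b2); (9,7,b1); (9,11,b1); (10,1,b2); (10,5,b1); (11,2,b1)
step 2: rule r3; match: 0->10, 1->5, 2->6; deleted nodes 5; deleted edges (10,5,b1); added nodes (none); added edges (10,6,b1); result: nodes: 1:a, 2:b, 4:b, 6:c, 7:a, 8:a, 9:a, 10:c, 11:c edges: (1,8,b1); (4,1,b1); (4,2,b1); (6,8,b1); (8,2,b2); (9,7,b1); (9,11,b1); (10,1,b2); (10,6,b1); (11,2,b1)
final:
nodes: 1:a, 2:b, 4:b, 6:c, 7:a, 8:a, 9:a, 10:c, 11:c
edges: (1,8,b1); (4,1,b1); (4,2,b1); (6,8,b1); (8,2,b2); (9,7,b1); (9,11,b1); (10,1,b2); (10,6,b1); (11,2,b1)


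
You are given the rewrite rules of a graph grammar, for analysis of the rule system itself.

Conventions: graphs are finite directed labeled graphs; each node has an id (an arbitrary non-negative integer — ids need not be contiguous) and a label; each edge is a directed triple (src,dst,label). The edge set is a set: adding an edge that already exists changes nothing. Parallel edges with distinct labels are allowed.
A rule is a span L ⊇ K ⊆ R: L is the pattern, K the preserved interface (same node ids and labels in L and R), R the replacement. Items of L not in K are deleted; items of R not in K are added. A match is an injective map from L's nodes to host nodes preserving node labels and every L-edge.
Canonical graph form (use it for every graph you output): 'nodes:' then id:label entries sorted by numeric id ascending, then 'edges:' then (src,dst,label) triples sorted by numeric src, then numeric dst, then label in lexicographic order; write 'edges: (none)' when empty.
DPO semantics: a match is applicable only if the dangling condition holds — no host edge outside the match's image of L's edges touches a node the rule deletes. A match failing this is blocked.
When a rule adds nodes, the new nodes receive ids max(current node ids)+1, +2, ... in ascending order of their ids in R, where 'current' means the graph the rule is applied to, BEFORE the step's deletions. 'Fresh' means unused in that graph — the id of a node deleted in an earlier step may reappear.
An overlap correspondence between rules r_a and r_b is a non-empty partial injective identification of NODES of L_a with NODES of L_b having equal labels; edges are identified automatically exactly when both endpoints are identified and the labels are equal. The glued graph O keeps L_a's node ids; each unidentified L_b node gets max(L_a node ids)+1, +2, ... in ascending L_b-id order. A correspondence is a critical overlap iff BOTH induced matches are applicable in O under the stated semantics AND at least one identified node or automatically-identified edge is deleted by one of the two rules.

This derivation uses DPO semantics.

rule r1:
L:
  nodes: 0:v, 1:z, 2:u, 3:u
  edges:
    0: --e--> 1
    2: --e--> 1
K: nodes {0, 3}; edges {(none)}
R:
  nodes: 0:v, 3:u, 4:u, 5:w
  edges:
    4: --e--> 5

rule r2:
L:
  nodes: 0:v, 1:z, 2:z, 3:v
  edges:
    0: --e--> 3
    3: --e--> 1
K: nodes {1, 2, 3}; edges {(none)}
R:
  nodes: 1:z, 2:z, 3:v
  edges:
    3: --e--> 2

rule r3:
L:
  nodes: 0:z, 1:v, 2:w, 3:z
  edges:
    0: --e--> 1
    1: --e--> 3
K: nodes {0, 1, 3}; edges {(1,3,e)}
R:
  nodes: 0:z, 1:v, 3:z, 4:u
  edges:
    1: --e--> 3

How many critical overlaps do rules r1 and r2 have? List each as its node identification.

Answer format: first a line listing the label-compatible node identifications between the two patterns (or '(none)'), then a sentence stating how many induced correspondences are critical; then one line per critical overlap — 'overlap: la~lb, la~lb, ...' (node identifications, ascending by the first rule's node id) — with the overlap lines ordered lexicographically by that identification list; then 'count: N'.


label-compatible node identifications between L(r1) and L(r2): 0~0, 0~3, 1~1, 1~2
3 of the induced correspondences are critical overlaps of r1 and r2.
overlap: 0~3, 1~1
overlap: 0~3, 1~2
overlap: 1~2
count: 3


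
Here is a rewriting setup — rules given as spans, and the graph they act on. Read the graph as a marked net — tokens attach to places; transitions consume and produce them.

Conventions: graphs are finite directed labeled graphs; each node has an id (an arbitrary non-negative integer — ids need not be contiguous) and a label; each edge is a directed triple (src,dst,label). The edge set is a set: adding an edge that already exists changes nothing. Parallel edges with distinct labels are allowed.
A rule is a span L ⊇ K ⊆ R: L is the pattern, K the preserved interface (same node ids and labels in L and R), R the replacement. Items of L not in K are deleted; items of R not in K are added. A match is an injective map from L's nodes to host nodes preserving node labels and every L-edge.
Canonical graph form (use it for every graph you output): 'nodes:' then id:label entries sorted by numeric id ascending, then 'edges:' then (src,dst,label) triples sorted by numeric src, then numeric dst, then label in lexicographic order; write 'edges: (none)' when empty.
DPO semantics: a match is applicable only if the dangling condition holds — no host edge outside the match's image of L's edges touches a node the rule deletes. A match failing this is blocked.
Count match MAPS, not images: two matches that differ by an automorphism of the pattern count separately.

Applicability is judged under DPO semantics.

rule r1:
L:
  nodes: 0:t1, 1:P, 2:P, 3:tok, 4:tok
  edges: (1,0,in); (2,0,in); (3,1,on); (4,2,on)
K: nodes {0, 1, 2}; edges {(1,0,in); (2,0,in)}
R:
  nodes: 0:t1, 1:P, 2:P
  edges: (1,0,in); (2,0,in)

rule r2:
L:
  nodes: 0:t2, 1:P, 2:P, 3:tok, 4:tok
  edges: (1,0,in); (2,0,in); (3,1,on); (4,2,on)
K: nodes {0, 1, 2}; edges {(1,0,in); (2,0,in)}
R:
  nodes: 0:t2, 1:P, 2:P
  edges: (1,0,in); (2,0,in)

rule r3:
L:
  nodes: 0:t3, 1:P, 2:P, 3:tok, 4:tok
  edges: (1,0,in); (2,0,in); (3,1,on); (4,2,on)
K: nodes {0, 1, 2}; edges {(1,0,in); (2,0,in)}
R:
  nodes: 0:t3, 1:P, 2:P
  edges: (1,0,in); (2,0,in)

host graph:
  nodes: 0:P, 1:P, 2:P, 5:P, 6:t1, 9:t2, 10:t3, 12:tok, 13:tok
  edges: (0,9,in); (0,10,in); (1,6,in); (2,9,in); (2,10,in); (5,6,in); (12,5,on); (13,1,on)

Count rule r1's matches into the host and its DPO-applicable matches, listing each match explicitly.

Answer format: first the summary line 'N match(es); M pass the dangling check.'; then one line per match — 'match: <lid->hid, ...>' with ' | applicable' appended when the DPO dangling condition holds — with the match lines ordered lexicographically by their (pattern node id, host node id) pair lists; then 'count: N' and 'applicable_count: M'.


2 match(es); 2 pass the dangling check.
match: 0->6, 1->1, 2->5, 3->13, 4->12 | applicable
match: 0->6, 1->5, 2->1, 3->12, 4->13 | applicable
count: 2
applicable_count: 2
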